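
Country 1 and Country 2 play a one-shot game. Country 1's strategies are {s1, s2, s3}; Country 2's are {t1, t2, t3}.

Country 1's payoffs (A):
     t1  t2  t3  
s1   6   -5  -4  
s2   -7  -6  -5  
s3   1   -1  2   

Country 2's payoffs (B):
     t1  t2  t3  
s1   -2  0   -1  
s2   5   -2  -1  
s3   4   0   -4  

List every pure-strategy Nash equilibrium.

A profile is a Nash equilibrium when each player is best-responding to the other.
Country 1's best responses — vs t1: s1 (payoff 6); vs t2: s3 (payoff -1); vs t3: s3 (payoff 2).
Country 2's best responses — vs s1: t2 (payoff 0); vs s2: t1 (payoff 5); vs s3: t1 (payoff 4).
No cell has both players best-responding. For instance, Country 1's best reply to t3 is s3, but against s3 Country 2 prefers t1 over t3.

There is no pure-strategy Nash equilibrium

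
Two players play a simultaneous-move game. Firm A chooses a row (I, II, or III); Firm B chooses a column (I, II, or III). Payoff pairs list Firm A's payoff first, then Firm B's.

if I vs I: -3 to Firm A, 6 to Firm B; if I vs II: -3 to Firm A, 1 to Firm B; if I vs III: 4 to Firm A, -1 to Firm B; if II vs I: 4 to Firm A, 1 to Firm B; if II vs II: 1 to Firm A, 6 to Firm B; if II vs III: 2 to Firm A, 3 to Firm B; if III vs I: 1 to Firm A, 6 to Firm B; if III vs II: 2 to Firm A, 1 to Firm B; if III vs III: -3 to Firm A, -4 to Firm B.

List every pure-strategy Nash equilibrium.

There is no pure-strategy Nash equilibrium

Find each player's best response to every opponent strategy; NE are the intersections.
Firm A's best responses — vs I: II (payoff 4); vs II: III (payoff 2); vs III: I (payoff 4).
Firm B's best responses — vs I: I (payoff 6); vs II: II (payoff 6); vs III: I (payoff 6).
No cell has both players best-responding. For instance, Firm A's best reply to II is III, but against III Firm B prefers I over II.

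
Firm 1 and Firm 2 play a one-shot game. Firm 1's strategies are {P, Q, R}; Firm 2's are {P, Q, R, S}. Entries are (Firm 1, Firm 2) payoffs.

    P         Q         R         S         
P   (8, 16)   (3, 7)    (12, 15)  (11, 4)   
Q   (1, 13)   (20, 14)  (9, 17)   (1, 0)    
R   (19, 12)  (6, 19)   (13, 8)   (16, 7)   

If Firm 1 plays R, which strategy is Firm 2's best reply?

With Firm 1 fixed at R, Firm 2's payoffs are: P → 12, Q → 19, R → 8, S → 7.
The maximum is 19, achieved by Q.

Q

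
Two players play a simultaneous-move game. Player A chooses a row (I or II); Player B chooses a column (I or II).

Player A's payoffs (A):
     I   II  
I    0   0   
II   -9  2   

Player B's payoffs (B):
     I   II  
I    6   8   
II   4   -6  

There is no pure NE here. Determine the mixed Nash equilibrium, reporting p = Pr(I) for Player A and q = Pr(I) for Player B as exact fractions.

Each player's mixing probability is pinned down by making the *other* player indifferent.
Player B indifferent between I and II: p·6 + (1−p)·4 = p·8 + (1−p)·(-6) ⟹ 4 + 2p = (-6) + 14p ⟹ p = 5/6.
Player A indifferent between I and II: q·0 + (1−q)·0 = q·(-9) + (1−q)·2 ⟹ 0 + 0q = 2 + (-11)q ⟹ q = 2/11.

p = 5/6, q = 2/11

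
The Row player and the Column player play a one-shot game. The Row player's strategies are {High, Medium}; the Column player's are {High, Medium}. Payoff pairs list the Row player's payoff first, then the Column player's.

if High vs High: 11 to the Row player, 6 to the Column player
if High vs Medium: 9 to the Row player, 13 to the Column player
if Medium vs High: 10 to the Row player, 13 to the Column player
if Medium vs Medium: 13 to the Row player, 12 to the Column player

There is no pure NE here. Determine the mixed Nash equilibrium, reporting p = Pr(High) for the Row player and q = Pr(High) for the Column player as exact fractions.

In a mixed NE each player is indifferent between their pure strategies, so the opponent's mix sets the indifference.
The Column player indifferent between High and Medium: p·6 + (1−p)·13 = p·13 + (1−p)·12 ⟹ 13 + (-7)p = 12 + 1p ⟹ p = 1/8.
The Row player indifferent between High and Medium: q·11 + (1−q)·9 = q·10 + (1−q)·13 ⟹ 9 + 2q = 13 + (-3)q ⟹ q = 4/5.

p = 1/8, q = 4/5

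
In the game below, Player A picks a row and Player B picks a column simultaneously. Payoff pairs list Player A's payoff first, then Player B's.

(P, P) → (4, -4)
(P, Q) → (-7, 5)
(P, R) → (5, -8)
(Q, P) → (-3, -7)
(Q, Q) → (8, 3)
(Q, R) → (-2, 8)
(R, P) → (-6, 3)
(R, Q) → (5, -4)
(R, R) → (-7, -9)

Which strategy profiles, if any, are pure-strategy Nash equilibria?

No pure-strategy Nash equilibrium

A profile is a Nash equilibrium when each player is best-responding to the other.
Player A's best responses — vs P: P (payoff 4); vs Q: Q (payoff 8); vs R: P (payoff 5).
Player B's best responses — vs P: Q (payoff 5); vs Q: R (payoff 8); vs R: P (payoff 3).
No cell has both players best-responding. For instance, Player A's best reply to Q is Q, but against Q Player B prefers R over Q.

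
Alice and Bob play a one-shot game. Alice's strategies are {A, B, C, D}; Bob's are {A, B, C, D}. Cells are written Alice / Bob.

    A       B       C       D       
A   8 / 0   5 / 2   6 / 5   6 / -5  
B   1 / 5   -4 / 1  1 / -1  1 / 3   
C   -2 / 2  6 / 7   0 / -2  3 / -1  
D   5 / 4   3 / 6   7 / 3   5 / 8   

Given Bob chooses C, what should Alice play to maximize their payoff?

With Bob fixed at C, Alice's payoffs are: A → 6, B → 1, C → 0, D → 7.
The maximum is 7, achieved by D.

D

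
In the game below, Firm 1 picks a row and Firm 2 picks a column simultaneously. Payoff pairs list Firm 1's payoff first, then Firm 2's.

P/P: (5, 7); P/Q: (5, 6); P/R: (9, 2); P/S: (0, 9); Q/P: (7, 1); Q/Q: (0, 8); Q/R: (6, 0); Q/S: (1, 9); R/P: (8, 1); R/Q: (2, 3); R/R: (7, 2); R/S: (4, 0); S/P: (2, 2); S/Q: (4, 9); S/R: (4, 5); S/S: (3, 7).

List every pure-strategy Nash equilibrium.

None

A profile is a Nash equilibrium when each player is best-responding to the other.
Firm 1's best responses — vs P: R (payoff 8); vs Q: P (payoff 5); vs R: P (payoff 9); vs S: R (payoff 4).
Firm 2's best responses — vs P: S (payoff 9); vs Q: S (payoff 9); vs R: Q (payoff 3); vs S: Q (payoff 9).
No cell has both players best-responding. For instance, Firm 1's best reply to R is P, but against P Firm 2 prefers S over R.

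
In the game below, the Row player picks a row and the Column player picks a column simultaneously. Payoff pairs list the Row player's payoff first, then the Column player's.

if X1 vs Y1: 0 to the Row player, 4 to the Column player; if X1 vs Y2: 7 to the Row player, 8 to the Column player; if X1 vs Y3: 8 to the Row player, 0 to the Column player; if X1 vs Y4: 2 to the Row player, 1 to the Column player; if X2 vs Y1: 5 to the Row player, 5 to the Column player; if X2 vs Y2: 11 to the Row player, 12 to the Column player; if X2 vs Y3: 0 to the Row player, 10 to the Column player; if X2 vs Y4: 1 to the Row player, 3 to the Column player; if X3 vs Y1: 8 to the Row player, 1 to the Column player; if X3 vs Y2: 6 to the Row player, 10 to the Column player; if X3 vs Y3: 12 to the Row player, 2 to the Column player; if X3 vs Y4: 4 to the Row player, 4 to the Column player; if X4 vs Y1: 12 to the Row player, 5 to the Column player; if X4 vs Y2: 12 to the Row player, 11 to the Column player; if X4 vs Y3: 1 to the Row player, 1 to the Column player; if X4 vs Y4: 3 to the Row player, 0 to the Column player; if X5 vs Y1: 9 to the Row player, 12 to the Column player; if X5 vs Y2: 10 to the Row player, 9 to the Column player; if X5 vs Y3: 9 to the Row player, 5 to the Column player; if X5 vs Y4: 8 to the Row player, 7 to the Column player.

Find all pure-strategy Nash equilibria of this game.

A profile is a Nash equilibrium when each player is best-responding to the other.
The Row player's best responses — vs Y1: X4 (payoff 12); vs Y2: X4 (payoff 12); vs Y3: X3 (payoff 12); vs Y4: X5 (payoff 8).
The Column player's best responses — vs X1: Y2 (payoff 8); vs X2: Y2 (payoff 12); vs X3: Y2 (payoff 10); vs X4: Y2 (payoff 11); vs X5: Y1 (payoff 12).
The only mutual best response is (X4, Y2); neither player gains by switching there.

(X4, Y2)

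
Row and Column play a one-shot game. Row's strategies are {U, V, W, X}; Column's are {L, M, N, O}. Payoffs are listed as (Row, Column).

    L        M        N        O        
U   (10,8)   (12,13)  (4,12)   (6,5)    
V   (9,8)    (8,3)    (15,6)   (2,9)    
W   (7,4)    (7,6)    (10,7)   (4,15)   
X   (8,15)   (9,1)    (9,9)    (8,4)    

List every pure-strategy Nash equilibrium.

A profile is a Nash equilibrium when each player is best-responding to the other.
Row's best responses — vs L: U (payoff 10); vs M: U (payoff 12); vs N: V (payoff 15); vs O: X (payoff 8).
Column's best responses — vs U: M (payoff 13); vs V: O (payoff 9); vs W: O (payoff 15); vs X: L (payoff 15).
The only mutual best response is (U, M); neither player gains by switching there.

(U, M)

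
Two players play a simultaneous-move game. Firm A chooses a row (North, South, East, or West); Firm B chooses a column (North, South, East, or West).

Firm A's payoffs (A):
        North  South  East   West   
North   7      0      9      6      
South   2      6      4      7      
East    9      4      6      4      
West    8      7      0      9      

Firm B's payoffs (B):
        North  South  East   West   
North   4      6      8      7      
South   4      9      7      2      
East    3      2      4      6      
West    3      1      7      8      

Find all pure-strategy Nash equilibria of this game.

(North, East) and (West, West)

Check mutual best responses: a cell is a NE iff neither player can gain by unilaterally deviating.
Firm A's best responses — vs North: East (payoff 9); vs South: West (payoff 7); vs East: North (payoff 9); vs West: West (payoff 9).
Firm B's best responses — vs North: East (payoff 8); vs South: South (payoff 9); vs East: West (payoff 6); vs West: West (payoff 8).
Mutual best responses occur at (North, East) and (West, West); at each, neither player gains by switching.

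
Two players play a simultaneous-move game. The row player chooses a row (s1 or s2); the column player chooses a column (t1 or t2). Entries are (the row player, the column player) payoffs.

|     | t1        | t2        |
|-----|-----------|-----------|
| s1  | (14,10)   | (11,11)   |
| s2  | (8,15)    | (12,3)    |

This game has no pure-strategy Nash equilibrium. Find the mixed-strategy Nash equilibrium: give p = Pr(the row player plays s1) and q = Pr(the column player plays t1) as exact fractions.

p = 12/13, q = 1/7

Each player's mixing probability is pinned down by making the *other* player indifferent.
The column player indifferent between t1 and t2: p·10 + (1−p)·15 = p·11 + (1−p)·3 ⟹ 15 + (-5)p = 3 + 8p ⟹ p = 12/13.
The row player indifferent between s1 and s2: q·14 + (1−q)·11 = q·8 + (1−q)·12 ⟹ 11 + 3q = 12 + (-4)q ⟹ q = 1/7.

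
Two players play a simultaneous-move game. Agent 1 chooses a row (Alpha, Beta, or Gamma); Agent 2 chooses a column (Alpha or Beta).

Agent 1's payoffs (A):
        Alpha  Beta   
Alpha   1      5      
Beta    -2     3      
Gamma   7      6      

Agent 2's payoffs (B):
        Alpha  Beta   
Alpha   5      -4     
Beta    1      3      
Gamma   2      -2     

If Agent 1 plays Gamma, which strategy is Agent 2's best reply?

With Agent 1 fixed at Gamma, Agent 2's payoffs are: Alpha → 2, Beta → -2.
The maximum is 2, achieved by Alpha.

Alpha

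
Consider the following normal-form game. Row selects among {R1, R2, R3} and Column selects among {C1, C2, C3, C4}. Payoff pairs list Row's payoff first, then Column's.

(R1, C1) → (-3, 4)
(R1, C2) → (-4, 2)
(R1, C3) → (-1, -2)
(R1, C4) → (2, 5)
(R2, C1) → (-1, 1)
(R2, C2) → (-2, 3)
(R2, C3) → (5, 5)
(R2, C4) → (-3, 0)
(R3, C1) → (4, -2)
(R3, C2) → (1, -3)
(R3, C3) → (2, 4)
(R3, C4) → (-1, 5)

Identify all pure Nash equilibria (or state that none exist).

A profile is a Nash equilibrium when each player is best-responding to the other.
Row's best responses — vs C1: R3 (payoff 4); vs C2: R3 (payoff 1); vs C3: R2 (payoff 5); vs C4: R1 (payoff 2).
Column's best responses — vs R1: C4 (payoff 5); vs R2: C3 (payoff 5); vs R3: C4 (payoff 5).
Mutual best responses occur at (R1, C4) and (R2, C3); at each, neither player gains by switching.

(R1, C4) and (R2, C3)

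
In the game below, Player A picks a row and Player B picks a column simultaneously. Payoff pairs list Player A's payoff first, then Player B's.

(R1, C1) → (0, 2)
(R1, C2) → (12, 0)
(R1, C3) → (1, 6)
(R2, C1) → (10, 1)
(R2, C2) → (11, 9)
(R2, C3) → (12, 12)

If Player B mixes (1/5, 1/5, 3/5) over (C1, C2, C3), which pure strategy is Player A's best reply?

R2

Compute Player A's expected payoff from each pure strategy against the given mix.
R1: (1/5)·0 + (1/5)·12 + (3/5)·1 = 3
R2: (1/5)·10 + (1/5)·11 + (3/5)·12 = 57/5
Highest expected payoff is 57/5, from R2.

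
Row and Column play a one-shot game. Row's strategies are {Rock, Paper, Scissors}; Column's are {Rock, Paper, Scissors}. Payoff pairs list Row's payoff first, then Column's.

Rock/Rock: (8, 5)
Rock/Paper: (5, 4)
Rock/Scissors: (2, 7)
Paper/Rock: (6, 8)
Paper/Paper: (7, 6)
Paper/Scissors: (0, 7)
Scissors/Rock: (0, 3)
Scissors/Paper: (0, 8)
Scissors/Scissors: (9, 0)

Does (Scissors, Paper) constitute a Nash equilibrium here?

No

Holding Column at Paper: Row gets 0 from Scissors but could get 7 by switching to Paper. Row has a profitable deviation.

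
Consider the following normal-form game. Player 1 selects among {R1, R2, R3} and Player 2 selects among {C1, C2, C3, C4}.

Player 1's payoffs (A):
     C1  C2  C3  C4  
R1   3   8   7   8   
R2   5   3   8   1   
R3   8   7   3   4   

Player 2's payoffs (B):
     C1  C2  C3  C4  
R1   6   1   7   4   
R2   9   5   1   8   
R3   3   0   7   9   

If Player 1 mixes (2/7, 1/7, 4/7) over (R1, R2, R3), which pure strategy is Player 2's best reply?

C4

Compute Player 2's expected payoff from each pure strategy against the given mix.
C1: (2/7)·6 + (1/7)·9 + (4/7)·3 = 33/7
C2: (2/7)·1 + (1/7)·5 + (4/7)·0 = 1
C3: (2/7)·7 + (1/7)·1 + (4/7)·7 = 43/7
C4: (2/7)·4 + (1/7)·8 + (4/7)·9 = 52/7
Highest expected payoff is 52/7, from C4.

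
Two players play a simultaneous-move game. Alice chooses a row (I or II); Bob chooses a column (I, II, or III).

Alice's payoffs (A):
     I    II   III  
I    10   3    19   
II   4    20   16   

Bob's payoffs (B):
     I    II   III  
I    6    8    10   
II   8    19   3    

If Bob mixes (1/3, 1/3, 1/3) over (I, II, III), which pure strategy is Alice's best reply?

Alice's best reply maximizes expected payoff against the mix.
I: (1/3)·10 + (1/3)·3 + (1/3)·19 = 32/3
II: (1/3)·4 + (1/3)·20 + (1/3)·16 = 40/3
Highest expected payoff is 40/3, from II.

II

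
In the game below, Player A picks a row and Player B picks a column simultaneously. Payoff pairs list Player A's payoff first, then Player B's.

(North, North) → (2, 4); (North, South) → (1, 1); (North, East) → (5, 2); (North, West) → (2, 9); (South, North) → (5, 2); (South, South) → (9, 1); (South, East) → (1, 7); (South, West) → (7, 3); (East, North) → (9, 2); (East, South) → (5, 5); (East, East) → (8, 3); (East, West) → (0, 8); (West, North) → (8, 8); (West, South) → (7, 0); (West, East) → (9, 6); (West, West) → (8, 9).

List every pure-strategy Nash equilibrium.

A profile is a Nash equilibrium when each player is best-responding to the other.
Player A's best responses — vs North: East (payoff 9); vs South: South (payoff 9); vs East: West (payoff 9); vs West: West (payoff 8).
Player B's best responses — vs North: West (payoff 9); vs South: East (payoff 7); vs East: West (payoff 8); vs West: West (payoff 9).
The only mutual best response is (West, West); neither player gains by switching there.

(West, West)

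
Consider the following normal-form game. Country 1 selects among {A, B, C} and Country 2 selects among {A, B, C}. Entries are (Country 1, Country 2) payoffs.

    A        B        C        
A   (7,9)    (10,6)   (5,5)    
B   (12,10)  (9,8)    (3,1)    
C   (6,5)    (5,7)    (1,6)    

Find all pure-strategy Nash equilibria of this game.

(B, A)

Find each player's best response to every opponent strategy; NE are the intersections.
Country 1's best responses — vs A: B (payoff 12); vs B: A (payoff 10); vs C: A (payoff 5).
Country 2's best responses — vs A: A (payoff 9); vs B: A (payoff 10); vs C: B (payoff 7).
The only mutual best response is (B, A); neither player gains by switching there.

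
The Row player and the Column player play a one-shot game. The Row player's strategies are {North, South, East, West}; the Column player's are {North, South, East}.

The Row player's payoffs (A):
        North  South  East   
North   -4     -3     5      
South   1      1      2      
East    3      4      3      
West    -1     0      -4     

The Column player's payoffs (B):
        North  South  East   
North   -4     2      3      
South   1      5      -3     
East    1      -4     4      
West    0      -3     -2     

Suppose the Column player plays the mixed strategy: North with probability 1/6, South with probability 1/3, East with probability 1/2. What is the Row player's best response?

Compute the Row player's expected payoff from each pure strategy against the given mix.
North: (1/6)·(-4) + (1/3)·(-3) + (1/2)·5 = 5/6
South: (1/6)·1 + (1/3)·1 + (1/2)·2 = 3/2
East: (1/6)·3 + (1/3)·4 + (1/2)·3 = 10/3
West: (1/6)·(-1) + (1/3)·0 + (1/2)·(-4) = -13/6
Highest expected payoff is 10/3, from East.

East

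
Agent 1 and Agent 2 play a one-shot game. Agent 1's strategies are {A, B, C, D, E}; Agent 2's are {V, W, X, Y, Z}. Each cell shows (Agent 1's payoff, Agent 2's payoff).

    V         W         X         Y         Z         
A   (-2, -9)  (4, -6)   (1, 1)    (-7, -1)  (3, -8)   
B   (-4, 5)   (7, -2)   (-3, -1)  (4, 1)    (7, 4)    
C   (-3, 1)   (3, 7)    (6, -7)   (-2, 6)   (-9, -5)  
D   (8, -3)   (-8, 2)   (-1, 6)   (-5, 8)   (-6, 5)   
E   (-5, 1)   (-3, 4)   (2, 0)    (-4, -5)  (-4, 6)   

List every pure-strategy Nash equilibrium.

There is no pure-strategy Nash equilibrium

A profile is a Nash equilibrium when each player is best-responding to the other.
Agent 1's best responses — vs V: D (payoff 8); vs W: B (payoff 7); vs X: C (payoff 6); vs Y: B (payoff 4); vs Z: B (payoff 7).
Agent 2's best responses — vs A: X (payoff 1); vs B: V (payoff 5); vs C: W (payoff 7); vs D: Y (payoff 8); vs E: Z (payoff 6).
No cell has both players best-responding. For instance, Agent 1's best reply to Y is B, but against B Agent 2 prefers V over Y.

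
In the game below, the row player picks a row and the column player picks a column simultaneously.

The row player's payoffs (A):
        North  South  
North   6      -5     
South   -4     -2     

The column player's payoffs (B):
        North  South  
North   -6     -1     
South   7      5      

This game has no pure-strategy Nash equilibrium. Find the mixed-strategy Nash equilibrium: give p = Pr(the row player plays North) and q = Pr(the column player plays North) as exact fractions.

Each player's mixing probability is pinned down by making the *other* player indifferent.
The column player indifferent between North and South: p·(-6) + (1−p)·7 = p·(-1) + (1−p)·5 ⟹ 7 + (-13)p = 5 + (-6)p ⟹ p = 2/7.
The row player indifferent between North and South: q·6 + (1−q)·(-5) = q·(-4) + (1−q)·(-2) ⟹ (-5) + 11q = (-2) + (-2)q ⟹ q = 3/13.

p = 2/7, q = 3/13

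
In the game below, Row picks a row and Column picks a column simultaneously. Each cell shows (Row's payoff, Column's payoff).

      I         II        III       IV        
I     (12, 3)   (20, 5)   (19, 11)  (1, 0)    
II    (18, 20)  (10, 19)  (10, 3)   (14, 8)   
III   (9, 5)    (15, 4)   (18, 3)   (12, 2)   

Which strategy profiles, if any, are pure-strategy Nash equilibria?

Find each player's best response to every opponent strategy; NE are the intersections.
Row's best responses — vs I: II (payoff 18); vs II: I (payoff 20); vs III: I (payoff 19); vs IV: II (payoff 14).
Column's best responses — vs I: III (payoff 11); vs II: I (payoff 20); vs III: I (payoff 5).
Mutual best responses occur at (I, III) and (II, I); at each, neither player gains by switching.

(I, III) and (II, I)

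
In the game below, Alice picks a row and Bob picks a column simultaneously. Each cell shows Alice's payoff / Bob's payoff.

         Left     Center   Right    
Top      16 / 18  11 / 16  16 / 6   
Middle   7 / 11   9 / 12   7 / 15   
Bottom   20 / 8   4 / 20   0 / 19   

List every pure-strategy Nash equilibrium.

None

Find each player's best response to every opponent strategy; NE are the intersections.
Alice's best responses — vs Left: Bottom (payoff 20); vs Center: Top (payoff 11); vs Right: Top (payoff 16).
Bob's best responses — vs Top: Left (payoff 18); vs Middle: Right (payoff 15); vs Bottom: Center (payoff 20).
No cell has both players best-responding. For instance, Alice's best reply to Right is Top, but against Top Bob prefers Left over Right.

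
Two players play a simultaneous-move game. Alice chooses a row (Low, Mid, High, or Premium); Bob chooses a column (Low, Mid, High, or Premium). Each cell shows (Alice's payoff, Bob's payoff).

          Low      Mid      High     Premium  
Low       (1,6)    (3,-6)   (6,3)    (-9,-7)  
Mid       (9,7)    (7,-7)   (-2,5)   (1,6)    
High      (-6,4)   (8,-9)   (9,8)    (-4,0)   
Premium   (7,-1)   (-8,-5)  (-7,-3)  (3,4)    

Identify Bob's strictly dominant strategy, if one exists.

Check whether one of Bob's strategies beats all alternatives regardless of what the opponent does.
Low is not dominant: against High, High gives 8 > 4.
Mid is not dominant: against Low, Low gives 6 > -6.
High is not dominant: against Low, Low gives 6 > 3.
Premium is not dominant: against Low, Low gives 6 > -7.
No single strategy is best against every opponent action.

No strictly dominant strategy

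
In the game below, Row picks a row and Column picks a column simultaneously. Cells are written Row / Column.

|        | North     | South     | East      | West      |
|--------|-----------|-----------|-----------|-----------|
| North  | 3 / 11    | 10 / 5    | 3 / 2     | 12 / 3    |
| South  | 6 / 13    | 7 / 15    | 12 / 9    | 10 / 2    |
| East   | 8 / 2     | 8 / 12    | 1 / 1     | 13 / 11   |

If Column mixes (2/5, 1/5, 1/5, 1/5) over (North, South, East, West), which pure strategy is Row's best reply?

Row's best reply maximizes expected payoff against the mix.
North: (2/5)·3 + (1/5)·10 + (1/5)·3 + (1/5)·12 = 31/5
South: (2/5)·6 + (1/5)·7 + (1/5)·12 + (1/5)·10 = 41/5
East: (2/5)·8 + (1/5)·8 + (1/5)·1 + (1/5)·13 = 38/5
Highest expected payoff is 41/5, from South.

South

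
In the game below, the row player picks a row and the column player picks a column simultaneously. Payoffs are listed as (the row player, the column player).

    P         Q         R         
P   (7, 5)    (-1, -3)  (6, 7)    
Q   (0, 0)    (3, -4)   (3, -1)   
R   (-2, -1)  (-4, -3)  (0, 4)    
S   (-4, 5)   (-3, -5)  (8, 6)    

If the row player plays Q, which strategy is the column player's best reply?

With the row player fixed at Q, the column player's payoffs are: P → 0, Q → -4, R → -1.
The maximum is 0, achieved by P.

P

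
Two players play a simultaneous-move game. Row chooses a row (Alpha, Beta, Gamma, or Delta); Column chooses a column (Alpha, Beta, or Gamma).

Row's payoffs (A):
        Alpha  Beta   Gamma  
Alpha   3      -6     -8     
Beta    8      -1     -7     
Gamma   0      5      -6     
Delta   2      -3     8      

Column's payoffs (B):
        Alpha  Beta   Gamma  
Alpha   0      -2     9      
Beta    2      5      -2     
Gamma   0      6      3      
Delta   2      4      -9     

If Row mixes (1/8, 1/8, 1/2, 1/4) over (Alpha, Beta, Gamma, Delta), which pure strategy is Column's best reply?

Column's best reply maximizes expected payoff against the mix.
Alpha: (1/8)·0 + (1/8)·2 + (1/2)·0 + (1/4)·2 = 3/4
Beta: (1/8)·(-2) + (1/8)·5 + (1/2)·6 + (1/4)·4 = 35/8
Gamma: (1/8)·9 + (1/8)·(-2) + (1/2)·3 + (1/4)·(-9) = 1/8
Highest expected payoff is 35/8, from Beta.

Beta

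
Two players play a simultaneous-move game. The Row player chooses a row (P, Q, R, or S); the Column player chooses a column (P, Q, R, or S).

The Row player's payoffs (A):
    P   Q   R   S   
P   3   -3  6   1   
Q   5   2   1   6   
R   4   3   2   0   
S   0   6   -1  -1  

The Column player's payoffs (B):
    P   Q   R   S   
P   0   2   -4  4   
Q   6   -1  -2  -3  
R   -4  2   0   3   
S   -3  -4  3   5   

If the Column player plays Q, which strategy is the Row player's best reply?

S

With the Column player fixed at Q, the Row player's payoffs are: P → -3, Q → 2, R → 3, S → 6.
The maximum is 6, achieved by S.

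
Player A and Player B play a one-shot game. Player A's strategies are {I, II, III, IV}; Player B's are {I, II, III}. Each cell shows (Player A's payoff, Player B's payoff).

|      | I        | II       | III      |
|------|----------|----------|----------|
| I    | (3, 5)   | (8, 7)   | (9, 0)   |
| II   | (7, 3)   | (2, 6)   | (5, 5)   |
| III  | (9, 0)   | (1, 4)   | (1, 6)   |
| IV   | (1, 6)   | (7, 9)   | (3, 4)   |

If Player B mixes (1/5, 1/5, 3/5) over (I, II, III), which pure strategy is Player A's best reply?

Player A's best reply maximizes expected payoff against the mix.
I: (1/5)·3 + (1/5)·8 + (3/5)·9 = 38/5
II: (1/5)·7 + (1/5)·2 + (3/5)·5 = 24/5
III: (1/5)·9 + (1/5)·1 + (3/5)·1 = 13/5
IV: (1/5)·1 + (1/5)·7 + (3/5)·3 = 17/5
Highest expected payoff is 38/5, from I.

I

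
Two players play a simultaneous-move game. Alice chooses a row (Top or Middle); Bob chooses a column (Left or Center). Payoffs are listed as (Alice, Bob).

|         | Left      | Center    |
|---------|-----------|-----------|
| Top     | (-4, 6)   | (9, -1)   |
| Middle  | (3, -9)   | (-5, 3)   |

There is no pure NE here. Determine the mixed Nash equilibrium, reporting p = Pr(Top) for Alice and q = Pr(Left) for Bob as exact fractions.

p = 12/19, q = 2/3

In a mixed NE each player is indifferent between their pure strategies, so the opponent's mix sets the indifference.
Bob indifferent between Left and Center: p·6 + (1−p)·(-9) = p·(-1) + (1−p)·3 ⟹ (-9) + 15p = 3 + (-4)p ⟹ p = 12/19.
Alice indifferent between Top and Middle: q·(-4) + (1−q)·9 = q·3 + (1−q)·(-5) ⟹ 9 + (-13)q = (-5) + 8q ⟹ q = 2/3.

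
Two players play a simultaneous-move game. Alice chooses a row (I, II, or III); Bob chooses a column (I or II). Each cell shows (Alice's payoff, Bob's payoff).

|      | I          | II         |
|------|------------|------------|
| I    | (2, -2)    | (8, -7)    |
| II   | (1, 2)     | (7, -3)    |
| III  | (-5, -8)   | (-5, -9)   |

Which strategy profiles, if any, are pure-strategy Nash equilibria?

(I, I)

A profile is a Nash equilibrium when each player is best-responding to the other.
Alice's best responses — vs I: I (payoff 2); vs II: I (payoff 8).
Bob's best responses — vs I: I (payoff -2); vs II: I (payoff 2); vs III: I (payoff -8).
The only mutual best response is (I, I); neither player gains by switching there.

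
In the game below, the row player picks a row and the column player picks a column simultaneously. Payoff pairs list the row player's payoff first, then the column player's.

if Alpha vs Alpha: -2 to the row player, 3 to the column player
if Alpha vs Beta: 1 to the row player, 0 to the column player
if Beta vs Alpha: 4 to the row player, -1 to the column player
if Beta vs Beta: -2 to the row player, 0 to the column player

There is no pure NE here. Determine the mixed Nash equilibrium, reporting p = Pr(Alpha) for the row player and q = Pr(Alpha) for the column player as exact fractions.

In a mixed NE each player is indifferent between their pure strategies, so the opponent's mix sets the indifference.
The column player indifferent between Alpha and Beta: p·3 + (1−p)·(-1) = p·0 + (1−p)·0 ⟹ (-1) + 4p = 0 + 0p ⟹ p = 1/4.
The row player indifferent between Alpha and Beta: q·(-2) + (1−q)·1 = q·4 + (1−q)·(-2) ⟹ 1 + (-3)q = (-2) + 6q ⟹ q = 1/3.

p = 1/4, q = 1/3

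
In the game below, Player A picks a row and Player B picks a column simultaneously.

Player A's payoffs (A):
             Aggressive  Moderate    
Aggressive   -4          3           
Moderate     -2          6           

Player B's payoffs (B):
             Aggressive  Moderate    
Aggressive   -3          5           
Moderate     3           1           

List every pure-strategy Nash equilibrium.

A profile is a Nash equilibrium when each player is best-responding to the other.
Player A's best responses — vs Aggressive: Moderate (payoff -2); vs Moderate: Moderate (payoff 6).
Player B's best responses — vs Aggressive: Moderate (payoff 5); vs Moderate: Aggressive (payoff 3).
The only mutual best response is (Moderate, Aggressive); neither player gains by switching there.

(Moderate, Aggressive)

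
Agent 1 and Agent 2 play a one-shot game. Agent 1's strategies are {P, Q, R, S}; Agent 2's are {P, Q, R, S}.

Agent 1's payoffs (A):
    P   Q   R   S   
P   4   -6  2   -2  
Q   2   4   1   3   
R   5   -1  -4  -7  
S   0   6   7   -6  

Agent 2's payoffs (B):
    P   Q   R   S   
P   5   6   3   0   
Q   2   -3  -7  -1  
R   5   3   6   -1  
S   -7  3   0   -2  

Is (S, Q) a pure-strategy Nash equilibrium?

Yes

Holding Agent 2 at Q: Agent 1 gets 6 from S, versus -6 from P, 4 from Q, -1 from R. No profitable deviation for Agent 1.
Holding Agent 1 at S: Agent 2 gets 3 from Q, versus -7 from P, 0 from R, -2 from S. No profitable deviation for Agent 2 either.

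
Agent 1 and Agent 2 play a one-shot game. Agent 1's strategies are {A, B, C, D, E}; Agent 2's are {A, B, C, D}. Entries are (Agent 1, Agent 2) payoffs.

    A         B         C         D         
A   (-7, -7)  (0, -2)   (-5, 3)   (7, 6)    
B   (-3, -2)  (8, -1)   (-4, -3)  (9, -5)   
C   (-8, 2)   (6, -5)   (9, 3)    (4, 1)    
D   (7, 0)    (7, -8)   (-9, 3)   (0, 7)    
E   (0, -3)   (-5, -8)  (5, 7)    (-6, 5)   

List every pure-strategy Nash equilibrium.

Find each player's best response to every opponent strategy; NE are the intersections.
Agent 1's best responses — vs A: D (payoff 7); vs B: B (payoff 8); vs C: C (payoff 9); vs D: B (payoff 9).
Agent 2's best responses — vs A: D (payoff 6); vs B: B (payoff -1); vs C: C (payoff 3); vs D: D (payoff 7); vs E: C (payoff 7).
Mutual best responses occur at (B, B) and (C, C); at each, neither player gains by switching.

(B, B) and (C, C)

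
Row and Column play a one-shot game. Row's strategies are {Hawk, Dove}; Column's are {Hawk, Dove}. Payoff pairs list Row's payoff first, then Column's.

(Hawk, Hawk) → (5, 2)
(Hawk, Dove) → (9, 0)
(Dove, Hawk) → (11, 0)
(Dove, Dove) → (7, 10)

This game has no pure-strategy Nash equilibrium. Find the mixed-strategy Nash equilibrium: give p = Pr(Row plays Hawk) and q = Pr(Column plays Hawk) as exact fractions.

p = 5/6, q = 1/4

In a mixed NE each player is indifferent between their pure strategies, so the opponent's mix sets the indifference.
Column indifferent between Hawk and Dove: p·2 + (1−p)·0 = p·0 + (1−p)·10 ⟹ 0 + 2p = 10 + (-10)p ⟹ p = 5/6.
Row indifferent between Hawk and Dove: q·5 + (1−q)·9 = q·11 + (1−q)·7 ⟹ 9 + (-4)q = 7 + 4q ⟹ q = 1/4.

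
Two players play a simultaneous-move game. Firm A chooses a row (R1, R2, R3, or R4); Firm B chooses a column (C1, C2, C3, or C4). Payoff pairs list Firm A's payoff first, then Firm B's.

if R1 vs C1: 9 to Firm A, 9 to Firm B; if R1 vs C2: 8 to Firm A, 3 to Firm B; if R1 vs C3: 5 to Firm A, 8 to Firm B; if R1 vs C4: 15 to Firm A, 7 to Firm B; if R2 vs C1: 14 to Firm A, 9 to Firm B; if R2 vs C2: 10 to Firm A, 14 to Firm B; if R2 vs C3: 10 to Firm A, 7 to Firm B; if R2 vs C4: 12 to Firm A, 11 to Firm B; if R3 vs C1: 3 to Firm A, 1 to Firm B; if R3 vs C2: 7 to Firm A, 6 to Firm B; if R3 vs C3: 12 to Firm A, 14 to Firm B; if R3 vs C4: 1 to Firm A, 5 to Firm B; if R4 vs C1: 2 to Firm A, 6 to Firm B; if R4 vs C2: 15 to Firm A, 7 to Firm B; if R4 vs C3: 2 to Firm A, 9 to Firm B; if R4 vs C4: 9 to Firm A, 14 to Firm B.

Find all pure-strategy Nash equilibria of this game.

(R3, C3)

A profile is a Nash equilibrium when each player is best-responding to the other.
Firm A's best responses — vs C1: R2 (payoff 14); vs C2: R4 (payoff 15); vs C3: R3 (payoff 12); vs C4: R1 (payoff 15).
Firm B's best responses — vs R1: C1 (payoff 9); vs R2: C2 (payoff 14); vs R3: C3 (payoff 14); vs R4: C4 (payoff 14).
The only mutual best response is (R3, C3); neither player gains by switching there.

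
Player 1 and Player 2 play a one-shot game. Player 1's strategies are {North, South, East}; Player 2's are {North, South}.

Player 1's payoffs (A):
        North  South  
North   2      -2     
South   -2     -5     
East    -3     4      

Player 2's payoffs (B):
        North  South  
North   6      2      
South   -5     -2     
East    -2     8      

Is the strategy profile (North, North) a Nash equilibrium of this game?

Holding Player 2 at North: Player 1 gets 2 from North, versus -2 from South, -3 from East. No profitable deviation for Player 1.
Holding Player 1 at North: Player 2 gets 6 from North, versus 2 from South. No profitable deviation for Player 2 either.

Yes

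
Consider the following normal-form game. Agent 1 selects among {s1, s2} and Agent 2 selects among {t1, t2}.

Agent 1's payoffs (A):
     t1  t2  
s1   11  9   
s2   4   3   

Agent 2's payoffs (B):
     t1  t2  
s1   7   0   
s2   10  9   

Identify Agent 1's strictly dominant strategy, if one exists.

Check whether one of Agent 1's strategies beats all alternatives regardless of what the opponent does.
s1 strictly dominates: vs t1: 11 > 4; vs t2: 9 > 3.

s1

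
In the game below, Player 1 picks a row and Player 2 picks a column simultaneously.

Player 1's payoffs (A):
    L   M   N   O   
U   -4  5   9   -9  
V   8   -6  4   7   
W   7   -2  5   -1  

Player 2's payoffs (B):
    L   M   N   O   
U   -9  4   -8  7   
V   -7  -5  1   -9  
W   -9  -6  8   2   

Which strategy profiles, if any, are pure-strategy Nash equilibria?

No pure-strategy Nash equilibrium

Find each player's best response to every opponent strategy; NE are the intersections.
Player 1's best responses — vs L: V (payoff 8); vs M: U (payoff 5); vs N: U (payoff 9); vs O: V (payoff 7).
Player 2's best responses — vs U: O (payoff 7); vs V: N (payoff 1); vs W: N (payoff 8).
No cell has both players best-responding. For instance, Player 1's best reply to L is V, but against V Player 2 prefers N over L.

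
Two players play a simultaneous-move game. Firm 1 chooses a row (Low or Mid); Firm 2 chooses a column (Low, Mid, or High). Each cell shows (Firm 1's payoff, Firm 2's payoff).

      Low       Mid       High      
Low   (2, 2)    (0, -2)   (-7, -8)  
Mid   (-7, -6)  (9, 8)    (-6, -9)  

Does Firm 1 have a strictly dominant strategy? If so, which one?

None

Check whether one of Firm 1's strategies beats all alternatives regardless of what the opponent does.
Low is not dominant: against Mid, Mid gives 9 > 0.
Mid is not dominant: against Low, Low gives 2 > -7.
No single strategy is best against every opponent action.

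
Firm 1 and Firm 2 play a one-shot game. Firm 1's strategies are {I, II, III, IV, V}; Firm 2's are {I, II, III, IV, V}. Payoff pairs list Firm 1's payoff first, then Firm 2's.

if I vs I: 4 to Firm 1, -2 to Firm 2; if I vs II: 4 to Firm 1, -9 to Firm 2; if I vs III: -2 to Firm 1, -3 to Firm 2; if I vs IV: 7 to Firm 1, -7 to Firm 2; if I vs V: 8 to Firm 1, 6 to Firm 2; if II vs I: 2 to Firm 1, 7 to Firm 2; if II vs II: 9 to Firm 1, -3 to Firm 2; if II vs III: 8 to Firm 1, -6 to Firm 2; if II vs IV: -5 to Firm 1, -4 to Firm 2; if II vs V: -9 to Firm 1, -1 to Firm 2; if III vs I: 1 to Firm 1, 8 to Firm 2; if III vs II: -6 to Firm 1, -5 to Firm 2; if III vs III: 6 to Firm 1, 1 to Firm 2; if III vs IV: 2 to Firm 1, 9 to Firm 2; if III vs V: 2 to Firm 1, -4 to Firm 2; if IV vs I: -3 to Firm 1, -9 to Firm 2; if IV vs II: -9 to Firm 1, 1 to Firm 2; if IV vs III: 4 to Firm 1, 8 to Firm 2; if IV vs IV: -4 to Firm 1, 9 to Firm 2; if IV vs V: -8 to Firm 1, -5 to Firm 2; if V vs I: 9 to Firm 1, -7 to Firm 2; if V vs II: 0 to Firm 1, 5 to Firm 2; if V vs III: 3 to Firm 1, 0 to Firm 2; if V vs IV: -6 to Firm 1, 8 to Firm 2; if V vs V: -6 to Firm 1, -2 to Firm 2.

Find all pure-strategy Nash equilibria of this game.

(I, V)

A profile is a Nash equilibrium when each player is best-responding to the other.
Firm 1's best responses — vs I: V (payoff 9); vs II: II (payoff 9); vs III: II (payoff 8); vs IV: I (payoff 7); vs V: I (payoff 8).
Firm 2's best responses — vs I: V (payoff 6); vs II: I (payoff 7); vs III: IV (payoff 9); vs IV: IV (payoff 9); vs V: IV (payoff 8).
The only mutual best response is (I, V); neither player gains by switching there.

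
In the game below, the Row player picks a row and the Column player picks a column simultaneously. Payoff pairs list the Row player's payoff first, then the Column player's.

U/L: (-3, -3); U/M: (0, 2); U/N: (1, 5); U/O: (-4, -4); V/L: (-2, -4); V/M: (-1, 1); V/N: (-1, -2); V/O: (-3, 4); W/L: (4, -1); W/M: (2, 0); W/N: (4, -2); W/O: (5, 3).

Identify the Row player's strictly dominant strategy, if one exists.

W

Check whether one of the Row player's strategies beats all alternatives regardless of what the opponent does.
W strictly dominates: vs L: 4 > each of {-3, -2}; vs M: 2 > each of {0, -1}; vs N: 4 > each of {1, -1}; vs O: 5 > each of {-4, -3}.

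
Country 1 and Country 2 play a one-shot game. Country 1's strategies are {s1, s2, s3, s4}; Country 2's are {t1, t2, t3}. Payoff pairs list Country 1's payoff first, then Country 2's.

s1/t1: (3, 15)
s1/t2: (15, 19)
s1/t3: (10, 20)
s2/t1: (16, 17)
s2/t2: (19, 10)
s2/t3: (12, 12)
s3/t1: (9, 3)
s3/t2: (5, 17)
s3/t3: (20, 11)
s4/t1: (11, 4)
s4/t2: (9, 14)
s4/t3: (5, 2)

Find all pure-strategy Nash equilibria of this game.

(s2, t1)

Check mutual best responses: a cell is a NE iff neither player can gain by unilaterally deviating.
Country 1's best responses — vs t1: s2 (payoff 16); vs t2: s2 (payoff 19); vs t3: s3 (payoff 20).
Country 2's best responses — vs s1: t3 (payoff 20); vs s2: t1 (payoff 17); vs s3: t2 (payoff 17); vs s4: t2 (payoff 14).
The only mutual best response is (s2, t1); neither player gains by switching there.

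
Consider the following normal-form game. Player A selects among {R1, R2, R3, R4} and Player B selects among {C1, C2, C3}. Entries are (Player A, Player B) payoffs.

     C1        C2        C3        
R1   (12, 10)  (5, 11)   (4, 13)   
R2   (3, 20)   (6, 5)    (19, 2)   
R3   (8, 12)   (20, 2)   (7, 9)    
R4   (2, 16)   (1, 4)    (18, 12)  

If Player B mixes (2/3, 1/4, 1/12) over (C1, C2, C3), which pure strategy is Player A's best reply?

Compute Player A's expected payoff from each pure strategy against the given mix.
R1: (2/3)·12 + (1/4)·5 + (1/12)·4 = 115/12
R2: (2/3)·3 + (1/4)·6 + (1/12)·19 = 61/12
R3: (2/3)·8 + (1/4)·20 + (1/12)·7 = 131/12
R4: (2/3)·2 + (1/4)·1 + (1/12)·18 = 37/12
Highest expected payoff is 131/12, from R3.

R3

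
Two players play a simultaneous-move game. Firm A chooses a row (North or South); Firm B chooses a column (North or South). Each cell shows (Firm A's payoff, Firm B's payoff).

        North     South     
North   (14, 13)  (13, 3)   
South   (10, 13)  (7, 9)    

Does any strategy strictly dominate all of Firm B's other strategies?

Check whether one of Firm B's strategies beats all alternatives regardless of what the opponent does.
North strictly dominates: vs North: 13 > 3; vs South: 13 > 9.

North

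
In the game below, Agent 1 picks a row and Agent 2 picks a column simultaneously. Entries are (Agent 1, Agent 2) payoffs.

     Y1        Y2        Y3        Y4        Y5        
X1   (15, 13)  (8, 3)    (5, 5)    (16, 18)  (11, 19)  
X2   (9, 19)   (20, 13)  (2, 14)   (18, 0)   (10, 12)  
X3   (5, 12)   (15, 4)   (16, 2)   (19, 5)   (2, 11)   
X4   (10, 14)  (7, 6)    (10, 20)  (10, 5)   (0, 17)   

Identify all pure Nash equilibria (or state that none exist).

Find each player's best response to every opponent strategy; NE are the intersections.
Agent 1's best responses — vs Y1: X1 (payoff 15); vs Y2: X2 (payoff 20); vs Y3: X3 (payoff 16); vs Y4: X3 (payoff 19); vs Y5: X1 (payoff 11).
Agent 2's best responses — vs X1: Y5 (payoff 19); vs X2: Y1 (payoff 19); vs X3: Y1 (payoff 12); vs X4: Y3 (payoff 20).
The only mutual best response is (X1, Y5); neither player gains by switching there.

(X1, Y5)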